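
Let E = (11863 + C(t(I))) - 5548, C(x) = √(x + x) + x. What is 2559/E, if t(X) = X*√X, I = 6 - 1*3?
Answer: 2559/(6315 + 3*√3 + √2*3^(¾)) ≈ 0.40469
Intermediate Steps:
I = 3 (I = 6 - 3 = 3)
t(X) = X^(3/2)
C(x) = x + √2*√x (C(x) = √(2*x) + x = √2*√x + x = x + √2*√x)
E = 6315 + 3*√3 + √2*3^(¾) (E = (11863 + (3^(3/2) + √2*√(3^(3/2)))) - 5548 = (11863 + (3*√3 + √2*√(3*√3))) - 5548 = (11863 + (3*√3 + √2*3^(¾))) - 5548 = (11863 + 3*√3 + √2*3^(¾)) - 5548 = 6315 + 3*√3 + √2*3^(¾) ≈ 6323.4)
2559/E = 2559/(6315 + 3*√3 + √2*3^(¾))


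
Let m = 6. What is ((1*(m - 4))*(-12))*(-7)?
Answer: 168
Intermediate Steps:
((1*(m - 4))*(-12))*(-7) = ((1*(6 - 4))*(-12))*(-7) = ((1*2)*(-12))*(-7) = (2*(-12))*(-7) = -24*(-7) = 168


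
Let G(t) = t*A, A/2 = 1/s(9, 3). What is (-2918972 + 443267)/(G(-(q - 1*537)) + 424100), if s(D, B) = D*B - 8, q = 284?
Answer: -47038395/8058406 ≈ -5.8372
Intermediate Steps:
s(D, B) = -8 + B*D (s(D, B) = B*D - 8 = -8 + B*D)
A = 2/19 (A = 2/(-8 + 3*9) = 2/(-8 + 27) = 2/19 ≈ 0.10526)
G(t) = 2*t/19 (G(t) = t*(2/19) = 2*t/19)
(-2918972 + 443267)/(G(-(q - 1*537)) + 424100) = (-2918972 + 443267)/(2*(-(284 - 1*537))/19 + 424100) = -2475705/(2*(-(284 - 537))/19 + 424100) = -2475705/(2*(-1*(-253))/19 + 424100) = -2475705/((2/19)*253 + 424100) = -2475705/(506/19 + 424100) = -2475705/8058406/19 = -2475705*19/8058406 = -47038395/8058406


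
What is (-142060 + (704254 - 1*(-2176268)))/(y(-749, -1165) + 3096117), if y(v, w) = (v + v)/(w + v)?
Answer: 1310354067/1481492359 ≈ 0.88448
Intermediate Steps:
y(v, w) = 2*v/(v + w) (y(v, w) = (2*v)/(v + w) = 2*v/(v + w))
(-142060 + (704254 - 1*(-2176268)))/(y(-749, -1165) + 3096117) = (-142060 + (704254 - 1*(-2176268)))/(2*(-749)/(-749 - 1165) + 3096117) = (-142060 + (704254 + 2176268))/(2*(-749)/(-1914) + 3096117) = (-142060 + 2880522)/(2*(-749)*(-1/1914) + 3096117) = 2738462/(749/957 + 3096117) = 2738462/(2962984718/957) = 2738462*(957/2962984718) = 1310354067/1481492359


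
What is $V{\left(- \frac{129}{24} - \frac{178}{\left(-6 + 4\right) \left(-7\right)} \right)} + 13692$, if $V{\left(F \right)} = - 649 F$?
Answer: $\frac{1424189}{56} \approx 25432.0$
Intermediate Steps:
$V{\left(- \frac{129}{24} - \frac{178}{\left(-6 + 4\right) \left(-7\right)} \right)} + 13692 = - 649 \left(- \frac{129}{24} - \frac{178}{\left(-6 + 4\right) \left(-7\right)}\right) + 13692 = - 649 \left(\left(-129\right) \frac{1}{24} - \frac{178}{\left(-2\right) \left(-7\right)}\right) + 13692 = - 649 \left(- \frac{43}{8} - \frac{178}{14}\right) + 13692 = - 649 \left(- \frac{43}{8} - \frac{89}{7}\right) + 13692 = \left(-649\right) \left(- \frac{1013}{56}\right) + 13692 = \frac{657437}{56} + 13692 = \frac{1424189}{56}$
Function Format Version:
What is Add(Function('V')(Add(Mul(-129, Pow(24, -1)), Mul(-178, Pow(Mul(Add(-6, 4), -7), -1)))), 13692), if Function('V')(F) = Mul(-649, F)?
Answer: Rational(1424189, 56) ≈ 25432.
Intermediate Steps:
Add(Function('V')(Add(Mul(-129, Pow(24, -1)), Mul(-178, Pow(Mul(Add(-6, 4), -7), -1)))), 13692) = Add(Mul(-649, Add(Mul(-129, Pow(24, -1)), Mul(-178, Pow(Mul(Add(-6, 4), -7), -1)))), 13692) = Add(Mul(-649, Add(Mul(-129, Rational(1, 24)), Mul(-178, Pow(Mul(-2, -7), -1)))), 13692) = Add(Mul(-649, Add(Rational(-43, 8), Mul(-178, Pow(14, -1)))), 13692) = Add(Mul(-649, Add(Rational(-43, 8), Mul(-178, Rational(1, 14)))), 13692) = Add(Mul(-649, Add(Rational(-43, 8), Rational(-89, 7))), 13692) = Add(Mul(-649, Rational(-1013, 56)), 13692) = Add(Rational(657437, 56), 13692) = Rational(1424189, 56)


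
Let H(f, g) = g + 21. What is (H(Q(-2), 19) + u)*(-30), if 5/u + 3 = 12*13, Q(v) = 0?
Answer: -61250/51 ≈ -1201.0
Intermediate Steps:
H(f, g) = 21 + g
u = 5/153 (u = 5/(-3 + 12*13) = 5/(-3 + 156) = 5/153 ≈ 0.032680)
(H(Q(-2), 19) + u)*(-30) = ((21 + 19) + 5/153)*(-30) = (40 + 5/153)*(-30) = (6125/153)*(-30) = -61250/51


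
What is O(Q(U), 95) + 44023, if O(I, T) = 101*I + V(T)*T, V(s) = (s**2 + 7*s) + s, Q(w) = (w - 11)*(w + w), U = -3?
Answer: 982082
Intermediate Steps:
Q(w) = 2*w*(-11 + w) (Q(w) = (-11 + w)*(2*w) = 2*w*(-11 + w))
V(s) = s**2 + 8*s
O(I, T) = 101*I + T**2*(8 + T) (O(I, T) = 101*I + (T*(8 + T))*T = 101*I + T**2*(8 + T))
O(Q(U), 95) + 44023 = (101*(2*(-3)*(-11 - 3)) + 95**2*(8 + 95)) + 44023 = (101*(2*(-3)*(-14)) + 9025*103) + 44023 = (101*84 + 929575) + 44023 = (8484 + 929575) + 44023 = 938059 + 44023 = 982082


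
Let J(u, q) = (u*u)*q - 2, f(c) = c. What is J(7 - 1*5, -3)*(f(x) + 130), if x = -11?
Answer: -1666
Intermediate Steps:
J(u, q) = -2 + q*u**2 (J(u, q) = u**2*q - 2 = q*u**2 - 2 = -2 + q*u**2)
J(7 - 1*5, -3)*(f(x) + 130) = (-2 - 3*(7 - 1*5)**2)*(-11 + 130) = (-2 - 3*(7 - 5)**2)*119 = (-2 - 3*2**2)*119 = (-2 - 3*4)*119 = (-2 - 12)*119 = -14*119 = -1666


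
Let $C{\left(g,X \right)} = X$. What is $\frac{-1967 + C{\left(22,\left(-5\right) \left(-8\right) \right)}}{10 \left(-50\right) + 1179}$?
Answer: $- \frac{1927}{679} \approx -2.838$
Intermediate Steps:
$\frac{-1967 + C{\left(22,\left(-5\right) \left(-8\right) \right)}}{10 \left(-50\right) + 1179} = \frac{-1967 - -40}{10 \left(-50\right) + 1179} = \frac{-1967 + 40}{-500 + 1179} = - \frac{1927}{679}$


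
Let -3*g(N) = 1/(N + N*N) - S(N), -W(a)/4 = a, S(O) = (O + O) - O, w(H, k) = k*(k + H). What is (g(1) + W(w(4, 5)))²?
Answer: 1164241/36 ≈ 32340.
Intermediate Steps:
w(H, k) = k*(H + k)
S(O) = O (S(O) = 2*O - O = O)
W(a) = -4*a
g(N) = -1/(3*(N + N²)) + N/3 (g(N) = -(1/(N + N*N) - N)/3 = -(1/(N + N²) - N)/3 = -1/(3*(N + N²)) + N/3)
(g(1) + W(w(4, 5)))² = ((⅓)*(-1 + 1² + 1³)/(1*(1 + 1)) - 20*(4 + 5))² = ((⅓)*1*(-1 + 1 + 1)/2 - 20*9)² = ((⅓)*1*(½)*1 - 4*45)² = (⅙ - 180)² = (-1079/6)² = 1164241/36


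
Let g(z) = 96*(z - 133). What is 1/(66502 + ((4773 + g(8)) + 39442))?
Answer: 1/98717 ≈ 1.0130e-5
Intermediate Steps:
g(z) = -12768 + 96*z (g(z) = 96*(-133 + z) = -12768 + 96*z)
1/(66502 + ((4773 + g(8)) + 39442)) = 1/(66502 + ((4773 + (-12768 + 96*8)) + 39442)) = 1/(66502 + ((4773 + (-12768 + 768)) + 39442)) = 1/(66502 + ((4773 - 12000) + 39442)) = 1/(66502 + (-7227 + 39442)) = 1/(66502 + 32215) = 1/98717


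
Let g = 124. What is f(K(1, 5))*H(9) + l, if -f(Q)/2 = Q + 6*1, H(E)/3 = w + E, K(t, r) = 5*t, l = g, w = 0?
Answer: -470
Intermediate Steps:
l = 124
H(E) = 3*E (H(E) = 3*(0 + E) = 3*E)
f(Q) = -12 - 2*Q (f(Q) = -2*(Q + 6*1) = -2*(Q + 6) = -2*(6 + Q) = -12 - 2*Q)
f(K(1, 5))*H(9) + l = (-12 - 10)*(3*9) + 124 = (-12 - 2*5)*27 + 124 = (-12 - 10)*27 + 124 = -22*27 + 124 = -594 + 124 = -470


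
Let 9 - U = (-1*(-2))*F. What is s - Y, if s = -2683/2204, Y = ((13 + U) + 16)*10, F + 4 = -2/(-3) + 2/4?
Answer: -2895289/6612 ≈ -437.88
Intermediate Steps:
F = -17/6 (F = -4 + (-2/(-3) + 2/4) = -4 + (-2*(-1/3) + 2*(1/4)) = -4 + (2/3 + 1/2) = -4 + 7/6 = -17/6 ≈ -2.8333)
U = 44/3 (U = 9 - (-1*(-2))*(-17)/6 = 9 - 2*(-17)/6 = 9 - 1*(-17/3) = 9 + 17/3 = 44/3 ≈ 14.667)
Y = 1310/3 (Y = ((13 + 44/3) + 16)*10 = (83/3 + 16)*10 = (131/3)*10 = 1310/3 ≈ 436.67)
s = -2683/2204 (s = -2683*1/2204 = -2683/2204 ≈ -1.2173)
s - Y = -2683/2204 - 1*1310/3 = -2683/2204 - 1310/3 = -2895289/6612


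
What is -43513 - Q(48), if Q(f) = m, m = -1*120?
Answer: -43393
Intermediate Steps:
m = -120
Q(f) = -120
-43513 - Q(48) = -43513 - 1*(-120) = -43513 + 120 = -43393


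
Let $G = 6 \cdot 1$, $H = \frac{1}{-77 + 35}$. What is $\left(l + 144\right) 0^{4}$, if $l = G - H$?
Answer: $0$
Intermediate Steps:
$H = - \frac{1}{42}$ ($H = \frac{1}{-42} = - \frac{1}{42} \approx -0.02381$)
$G = 6$
$l = \frac{253}{42}$ ($l = 6 - - \frac{1}{42} = 6 + \frac{1}{42} = \frac{253}{42} \approx 6.0238$)
$\left(l + 144\right) 0^{4} = \left(\frac{253}{42} + 144\right) 0^{4} = \frac{6301}{42} \cdot 0 = 0$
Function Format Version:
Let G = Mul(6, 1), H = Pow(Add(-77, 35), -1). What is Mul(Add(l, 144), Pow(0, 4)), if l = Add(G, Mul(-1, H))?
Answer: 0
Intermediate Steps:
H = Rational(-1, 42) (H = Pow(-42, -1) = Rational(-1, 42) ≈ -0.023810)
G = 6
l = Rational(253, 42) (l = Add(6, Mul(-1, Rational(-1, 42))) = Add(6, Rational(1, 42)) = Rational(253, 42) ≈ 6.0238)
Mul(Add(l, 144), Pow(0, 4)) = Mul(Add(Rational(253, 42), 144), Pow(0, 4)) = Mul(Rational(6301, 42), 0) = 0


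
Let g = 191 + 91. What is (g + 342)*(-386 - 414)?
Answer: -499200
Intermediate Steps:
g = 282
(g + 342)*(-386 - 414) = (282 + 342)*(-386 - 414) = 624*(-800) = -499200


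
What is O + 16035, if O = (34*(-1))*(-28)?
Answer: 16987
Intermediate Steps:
O = 952 (O = -34*(-28) = 952)
O + 16035 = 952 + 16035 = 16987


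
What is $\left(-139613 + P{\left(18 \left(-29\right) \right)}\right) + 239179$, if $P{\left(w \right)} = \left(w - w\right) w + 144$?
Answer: $99710$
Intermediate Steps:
$P{\left(w \right)} = 144$ ($P{\left(w \right)} = 0 w + 144 = 0 + 144 = 144$)
$\left(-139613 + P{\left(18 \left(-29\right) \right)}\right) + 239179 = \left(-139613 + 144\right) + 239179 = -139469 + 239179 = 99710$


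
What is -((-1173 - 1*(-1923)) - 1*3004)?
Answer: 2254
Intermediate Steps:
-((-1173 - 1*(-1923)) - 1*3004) = -((-1173 + 1923) - 3004) = -(750 - 3004) = -1*(-2254) = 2254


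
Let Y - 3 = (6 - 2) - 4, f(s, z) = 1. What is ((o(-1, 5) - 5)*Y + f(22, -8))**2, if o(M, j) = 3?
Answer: 25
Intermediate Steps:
Y = 3 (Y = 3 + ((6 - 2) - 4) = 3 + (4 - 4) = 3 + 0 = 3)
((o(-1, 5) - 5)*Y + f(22, -8))**2 = ((3 - 5)*3 + 1)**2 = (-2*3 + 1)**2 = (-6 + 1)**2 = (-5)**2 = 25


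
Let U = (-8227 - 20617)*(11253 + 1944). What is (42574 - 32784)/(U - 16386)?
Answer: -4895/190335327 ≈ -2.5718e-5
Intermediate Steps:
U = -380654268 (U = -28844*13197 = -380654268)
(42574 - 32784)/(U - 16386) = (42574 - 32784)/(-380654268 - 16386) = 9790/(-380670654) = 9790*(-1/380670654) = -4895/190335327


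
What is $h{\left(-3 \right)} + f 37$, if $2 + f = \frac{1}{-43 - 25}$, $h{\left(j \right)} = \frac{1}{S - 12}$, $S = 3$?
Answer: $- \frac{45689}{612} \approx -74.655$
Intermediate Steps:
$h{\left(j \right)} = - \frac{1}{9}$ ($h{\left(j \right)} = \frac{1}{3 - 12} = \frac{1}{-9} = - \frac{1}{9}$)
$f = - \frac{137}{68}$ ($f = -2 + \frac{1}{-43 - 25} = -2 + \frac{1}{-68} = -2 - \frac{1}{68} = - \frac{137}{68} \approx -2.0147$)
$h{\left(-3 \right)} + f 37 = - \frac{1}{9} - \frac{5069}{68} = - \frac{45689}{612}$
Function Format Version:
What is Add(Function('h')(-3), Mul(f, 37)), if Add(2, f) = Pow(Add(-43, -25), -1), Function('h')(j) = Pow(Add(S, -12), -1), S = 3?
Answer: Rational(-45689, 612) ≈ -74.655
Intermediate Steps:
Function('h')(j) = Rational(-1, 9) (Function('h')(j) = Pow(Add(3, -12), -1) = Pow(-9, -1) = Rational(-1, 9))
f = Rational(-137, 68) (f = Add(-2, Pow(Add(-43, -25), -1)) = Add(-2, Pow(-68, -1)) = Add(-2, Rational(-1, 68)) = Rational(-137, 68) ≈ -2.0147)
Add(Function('h')(-3), Mul(f, 37)) = Add(Rational(-1, 9), Mul(Rational(-137, 68), 37)) = Add(Rational(-1, 9), Rational(-5069, 68)) = Rational(-45689, 612)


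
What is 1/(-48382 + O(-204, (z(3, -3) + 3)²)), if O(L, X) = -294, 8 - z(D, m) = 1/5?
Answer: -1/48676 ≈ -2.0544e-5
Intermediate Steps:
z(D, m) = 39/5 (z(D, m) = 8 - 1/5 = 8 - 1*⅕ = 8 - ⅕ = 39/5)
1/(-48382 + O(-204, (z(3, -3) + 3)²)) = 1/(-48382 - 294) = 1/(-48676) = -1/48676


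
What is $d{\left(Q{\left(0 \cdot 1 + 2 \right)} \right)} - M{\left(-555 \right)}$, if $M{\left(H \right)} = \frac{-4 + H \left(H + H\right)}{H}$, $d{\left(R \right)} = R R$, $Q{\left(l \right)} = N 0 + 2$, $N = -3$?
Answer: $\frac{618266}{555} \approx 1114.0$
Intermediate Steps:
$Q{\left(l \right)} = 2$ ($Q{\left(l \right)} = \left(-3\right) 0 + 2 = 0 + 2 = 2$)
$d{\left(R \right)} = R^{2}$
$M{\left(H \right)} = \frac{-4 + 2 H^{2}}{H}$ ($M{\left(H \right)} = \frac{-4 + H 2 H}{H} = \frac{-4 + 2 H^{2}}{H}$)
$d{\left(Q{\left(0 \cdot 1 + 2 \right)} \right)} - M{\left(-555 \right)} = 2^{2} - \left(- \frac{4}{-555} + 2 \left(-555\right)\right) = 4 - \left(\left(-4\right) \left(- \frac{1}{555}\right) - 1110\right) = 4 - \left(\frac{4}{555} - 1110\right) = 4 - - \frac{616046}{555} = 4 + \frac{616046}{555} = \frac{618266}{555}$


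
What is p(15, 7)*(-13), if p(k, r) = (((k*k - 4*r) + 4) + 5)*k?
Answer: -40170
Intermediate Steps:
p(k, r) = k*(9 + k² - 4*r) (p(k, r) = (((k² - 4*r) + 4) + 5)*k = ((4 + k² - 4*r) + 5)*k = (9 + k² - 4*r)*k = k*(9 + k² - 4*r))
p(15, 7)*(-13) = (15*(9 + 15² - 4*7))*(-13) = (15*(9 + 225 - 28))*(-13) = (15*206)*(-13) = 3090*(-13) = -40170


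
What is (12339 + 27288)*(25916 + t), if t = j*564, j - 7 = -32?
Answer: 468232632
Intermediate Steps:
j = -25 (j = 7 - 32 = -25)
t = -14100 (t = -25*564 = -14100)
(12339 + 27288)*(25916 + t) = (12339 + 27288)*(25916 - 14100) = 39627*11816 = 468232632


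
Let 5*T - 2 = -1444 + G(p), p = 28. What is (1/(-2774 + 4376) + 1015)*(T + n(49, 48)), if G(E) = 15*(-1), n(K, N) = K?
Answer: -328458262/1335 ≈ -2.4604e+5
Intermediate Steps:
G(E) = -15
T = -1457/5 (T = 2/5 + (-1444 - 15)/5 = 2/5 + (1/5)*(-1459) = 2/5 - 1459/5 = -1457/5 ≈ -291.40)
(1/(-2774 + 4376) + 1015)*(T + n(49, 48)) = (1/(-2774 + 4376) + 1015)*(-1457/5 + 49) = (1/1602 + 1015)*(-1212/5) = (1626031/1602)*(-1212/5) = -328458262/1335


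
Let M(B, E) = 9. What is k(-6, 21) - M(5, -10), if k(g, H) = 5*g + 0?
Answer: -39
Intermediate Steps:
k(g, H) = 5*g
k(-6, 21) - M(5, -10) = 5*(-6) - 1*9 = -30 - 9 = -39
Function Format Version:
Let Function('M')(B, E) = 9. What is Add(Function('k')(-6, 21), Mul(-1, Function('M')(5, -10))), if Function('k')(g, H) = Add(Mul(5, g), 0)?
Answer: -39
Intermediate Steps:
Function('k')(g, H) = Mul(5, g)
Add(Function('k')(-6, 21), Mul(-1, Function('M')(5, -10))) = Add(Mul(5, -6), Mul(-1, 9)) = Add(-30, -9) = -39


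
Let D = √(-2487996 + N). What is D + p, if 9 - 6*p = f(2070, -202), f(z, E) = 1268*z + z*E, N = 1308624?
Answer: -735537/2 + 2*I*√294843 ≈ -3.6777e+5 + 1086.0*I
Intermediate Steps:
f(z, E) = 1268*z + E*z
D = 2*I*√294843 (D = √(-2487996 + 1308624) = √(-1179372) = 2*I*√294843 ≈ 1086.0*I)
p = -735537/2 (p = 3/2 - 345*(1268 - 202) = 3/2 - 345*1066 = 3/2 - ⅙*2206620 = 3/2 - 367770 = -735537/2 ≈ -3.6777e+5)
D + p = 2*I*√294843 - 735537/2 = -735537/2 + 2*I*√294843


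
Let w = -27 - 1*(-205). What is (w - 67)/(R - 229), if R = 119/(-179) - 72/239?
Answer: -4748691/9838178 ≈ -0.48268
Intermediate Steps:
w = 178 (w = -27 + 205 = 178)
R = -41329/42781 (R = 119*(-1/179) - 72*1/239 = -119/179 - 72/239 = -41329/42781 ≈ -0.96606)
(w - 67)/(R - 229) = (178 - 67)/(-41329/42781 - 229) = 111/(-9838178/42781) = 111*(-42781/9838178) = -4748691/9838178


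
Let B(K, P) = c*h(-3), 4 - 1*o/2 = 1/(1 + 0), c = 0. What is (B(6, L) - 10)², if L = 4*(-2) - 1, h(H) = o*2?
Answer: 100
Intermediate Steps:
o = 6 (o = 8 - 2/(1 + 0) = 8 - 2/1 = 8 - 2*1 = 8 - 2 = 6)
h(H) = 12 (h(H) = 6*2 = 12)
L = -9 (L = -8 - 1 = -9)
B(K, P) = 0 (B(K, P) = 0*12 = 0)
(B(6, L) - 10)² = (0 - 10)² = (-10)² = 100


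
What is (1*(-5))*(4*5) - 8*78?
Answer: -724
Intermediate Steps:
(1*(-5))*(4*5) - 8*78 = -5*20 - 624 = -100 - 624 = -724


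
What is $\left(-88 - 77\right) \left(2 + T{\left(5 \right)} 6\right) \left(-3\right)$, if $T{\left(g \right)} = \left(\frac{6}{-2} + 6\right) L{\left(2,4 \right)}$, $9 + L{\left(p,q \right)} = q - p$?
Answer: $-61380$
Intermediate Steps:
$L{\left(p,q \right)} = -9 + q - p$ ($L{\left(p,q \right)} = -9 - \left(p - q\right) = -9 + q - p$)
$T{\left(g \right)} = -21$ ($T{\left(g \right)} = \left(\frac{6}{-2} + 6\right) \left(-9 + 4 - 2\right) = \left(6 \left(- \frac{1}{2}\right) + 6\right) \left(-9 + 4 - 2\right) = \left(-3 + 6\right) \left(-7\right) = 3 \left(-7\right) = -21$)
$\left(-88 - 77\right) \left(2 + T{\left(5 \right)} 6\right) \left(-3\right) = \left(-88 - 77\right) \left(2 - 126\right) \left(-3\right) = - 165 \left(2 - 126\right) \left(-3\right) = - 165 \left(\left(-124\right) \left(-3\right)\right) = \left(-165\right) 372 = -61380$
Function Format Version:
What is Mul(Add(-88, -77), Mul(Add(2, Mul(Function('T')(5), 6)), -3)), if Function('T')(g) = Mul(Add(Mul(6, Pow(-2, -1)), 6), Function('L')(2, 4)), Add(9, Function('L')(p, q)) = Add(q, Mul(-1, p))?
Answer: -61380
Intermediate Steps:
Function('L')(p, q) = Add(-9, q, Mul(-1, p)) (Function('L')(p, q) = Add(-9, Add(q, Mul(-1, p))) = Add(-9, q, Mul(-1, p)))
Function('T')(g) = -21 (Function('T')(g) = Mul(Add(Mul(6, Pow(-2, -1)), 6), Add(-9, 4, Mul(-1, 2))) = Mul(Add(Mul(6, Rational(-1, 2)), 6), Add(-9, 4, -2)) = Mul(Add(-3, 6), -7) = Mul(3, -7) = -21)
Mul(Add(-88, -77), Mul(Add(2, Mul(Function('T')(5), 6)), -3)) = Mul(Add(-88, -77), Mul(Add(2, Mul(-21, 6)), -3)) = Mul(-165, Mul(Add(2, -126), -3)) = Mul(-165, Mul(-124, -3)) = Mul(-165, 372) = -61380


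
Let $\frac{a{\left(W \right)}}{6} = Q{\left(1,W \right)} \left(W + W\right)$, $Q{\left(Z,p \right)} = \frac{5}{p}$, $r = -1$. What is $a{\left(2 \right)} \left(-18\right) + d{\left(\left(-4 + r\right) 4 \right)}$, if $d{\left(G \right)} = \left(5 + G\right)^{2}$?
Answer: $-855$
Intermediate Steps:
$a{\left(W \right)} = 60$ ($a{\left(W \right)} = 6 \frac{5}{W} \left(W + W\right) = 6 \frac{5}{W} 2 W = 6 \cdot 10 = 60$)
$a{\left(2 \right)} \left(-18\right) + d{\left(\left(-4 + r\right) 4 \right)} = 60 \left(-18\right) + \left(5 + \left(-4 - 1\right) 4\right)^{2} = -1080 + \left(5 - 20\right)^{2} = -1080 + \left(-15\right)^{2} = -1080 + 225 = -855$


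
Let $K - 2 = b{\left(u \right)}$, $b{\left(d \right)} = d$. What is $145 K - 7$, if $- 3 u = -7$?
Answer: $\frac{1864}{3} \approx 621.33$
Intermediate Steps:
$u = \frac{7}{3}$ ($u = \left(- \frac{1}{3}\right) \left(-7\right) = \frac{7}{3} \approx 2.3333$)
$K = \frac{13}{3}$ ($K = 2 + \frac{7}{3} = \frac{13}{3} \approx 4.3333$)
$145 K - 7 = 145 \cdot \frac{13}{3} - 7 = \frac{1885}{3} - 7 = \frac{1864}{3}$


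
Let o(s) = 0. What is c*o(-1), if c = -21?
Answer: 0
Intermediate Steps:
c*o(-1) = -21*0 = 0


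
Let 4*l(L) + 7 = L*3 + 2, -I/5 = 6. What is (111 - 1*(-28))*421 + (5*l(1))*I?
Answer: 58594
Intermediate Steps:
I = -30 (I = -5*6 = -30)
l(L) = -5/4 + 3*L/4 (l(L) = -7/4 + (L*3 + 2)/4 = -7/4 + (3*L + 2)/4 = -7/4 + (2 + 3*L)/4 = -7/4 + (½ + 3*L/4) = -5/4 + 3*L/4)
(111 - 1*(-28))*421 + (5*l(1))*I = (111 - 1*(-28))*421 + (5*(-5/4 + (¾)*1))*(-30) = (111 + 28)*421 + (5*(-5/4 + ¾))*(-30) = 139*421 + (5*(-½))*(-30) = 58519 - 5/2*(-30) = 58519 + 75 = 58594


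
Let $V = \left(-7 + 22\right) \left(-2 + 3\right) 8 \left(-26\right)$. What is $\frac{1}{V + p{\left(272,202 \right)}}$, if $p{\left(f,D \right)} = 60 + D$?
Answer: $- \frac{1}{2858} \approx -0.0003499$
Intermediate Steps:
$V = -3120$ ($V = 15 \cdot 1 \cdot 8 \left(-26\right) = 15 \cdot 8 \left(-26\right) = 120 \left(-26\right) = -3120$)
$\frac{1}{V + p{\left(272,202 \right)}} = \frac{1}{-3120 + \left(60 + 202\right)} = \frac{1}{-3120 + 262} = \frac{1}{-2858} = - \frac{1}{2858}$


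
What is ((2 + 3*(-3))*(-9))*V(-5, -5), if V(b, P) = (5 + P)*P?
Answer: 0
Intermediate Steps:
V(b, P) = P*(5 + P)
((2 + 3*(-3))*(-9))*V(-5, -5) = ((2 + 3*(-3))*(-9))*(-5*(5 - 5)) = ((2 - 9)*(-9))*(-5*0) = -7*(-9)*0 = 63*0 = 0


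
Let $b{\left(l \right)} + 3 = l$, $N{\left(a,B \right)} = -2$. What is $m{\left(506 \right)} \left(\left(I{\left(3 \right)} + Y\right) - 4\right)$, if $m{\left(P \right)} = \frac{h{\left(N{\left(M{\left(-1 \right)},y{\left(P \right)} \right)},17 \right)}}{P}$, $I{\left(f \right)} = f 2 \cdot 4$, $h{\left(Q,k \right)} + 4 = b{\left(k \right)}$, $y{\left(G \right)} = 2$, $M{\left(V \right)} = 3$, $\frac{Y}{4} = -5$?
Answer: $0$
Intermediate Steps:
$Y = -20$ ($Y = 4 \left(-5\right) = -20$)
$b{\left(l \right)} = -3 + l$
$h{\left(Q,k \right)} = -7 + k$ ($h{\left(Q,k \right)} = -4 + \left(-3 + k\right) = -7 + k$)
$I{\left(f \right)} = 8 f$ ($I{\left(f \right)} = 2 f 4 = 8 f$)
$m{\left(P \right)} = \frac{10}{P}$ ($m{\left(P \right)} = \frac{-7 + 17}{P} = \frac{10}{P}$)
$m{\left(506 \right)} \left(\left(I{\left(3 \right)} + Y\right) - 4\right) = \frac{10}{506} \left(\left(8 \cdot 3 - 20\right) - 4\right) = 10 \cdot \frac{1}{506} \left(\left(24 - 20\right) - 4\right) = \frac{5 \left(4 - 4\right)}{253} = \frac{5}{253} \cdot 0 = 0$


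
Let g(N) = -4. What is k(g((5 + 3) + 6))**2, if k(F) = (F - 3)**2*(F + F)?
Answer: 153664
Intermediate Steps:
k(F) = 2*F*(-3 + F)**2 (k(F) = (-3 + F)**2*(2*F) = 2*F*(-3 + F)**2)
k(g((5 + 3) + 6))**2 = (2*(-4)*(-3 - 4)**2)**2 = (2*(-4)*(-7)**2)**2 = (2*(-4)*49)**2 = (-392)**2 = 153664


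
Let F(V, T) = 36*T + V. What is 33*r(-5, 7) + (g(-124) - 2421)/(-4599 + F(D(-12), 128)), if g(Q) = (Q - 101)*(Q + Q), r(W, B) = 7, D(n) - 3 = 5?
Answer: 57306/17 ≈ 3370.9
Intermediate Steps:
D(n) = 8 (D(n) = 3 + 5 = 8)
F(V, T) = V + 36*T
g(Q) = 2*Q*(-101 + Q) (g(Q) = (-101 + Q)*(2*Q) = 2*Q*(-101 + Q))
33*r(-5, 7) + (g(-124) - 2421)/(-4599 + F(D(-12), 128)) = 33*7 + (2*(-124)*(-101 - 124) - 2421)/(-4599 + (8 + 36*128)) = 231 + (2*(-124)*(-225) - 2421)/(-4599 + (8 + 4608)) = 231 + (55800 - 2421)/(-4599 + 4616) = 231 + 53379/17 = 57306/17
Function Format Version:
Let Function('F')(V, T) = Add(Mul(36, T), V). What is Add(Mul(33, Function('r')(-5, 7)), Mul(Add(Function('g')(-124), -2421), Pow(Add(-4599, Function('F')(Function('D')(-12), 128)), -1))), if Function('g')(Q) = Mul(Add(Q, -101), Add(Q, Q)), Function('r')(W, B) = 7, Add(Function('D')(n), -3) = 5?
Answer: Rational(57306, 17) ≈ 3370.9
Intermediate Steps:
Function('D')(n) = 8 (Function('D')(n) = Add(3, 5) = 8)
Function('F')(V, T) = Add(V, Mul(36, T))
Function('g')(Q) = Mul(2, Q, Add(-101, Q)) (Function('g')(Q) = Mul(Add(-101, Q), Mul(2, Q)) = Mul(2, Q, Add(-101, Q)))
Add(Mul(33, Function('r')(-5, 7)), Mul(Add(Function('g')(-124), -2421), Pow(Add(-4599, Function('F')(Function('D')(-12), 128)), -1))) = Add(Mul(33, 7), Mul(Add(Mul(2, -124, Add(-101, -124)), -2421), Pow(Add(-4599, Add(8, Mul(36, 128))), -1))) = Add(231, Mul(Add(Mul(2, -124, -225), -2421), Pow(Add(-4599, Add(8, 4608)), -1))) = Add(231, Mul(Add(55800, -2421), Pow(Add(-4599, 4616), -1))) = Add(231, Mul(53379, Pow(17, -1))) = Add(231, Mul(53379, Rational(1, 17))) = Add(231, Rational(53379, 17)) = Rational(57306, 17)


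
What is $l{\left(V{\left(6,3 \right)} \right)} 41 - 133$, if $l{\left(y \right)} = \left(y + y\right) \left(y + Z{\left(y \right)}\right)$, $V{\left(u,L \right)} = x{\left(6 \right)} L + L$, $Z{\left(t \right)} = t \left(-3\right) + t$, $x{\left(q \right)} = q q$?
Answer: $-1010455$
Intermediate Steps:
$x{\left(q \right)} = q^{2}$
$Z{\left(t \right)} = - 2 t$ ($Z{\left(t \right)} = - 3 t + t = - 2 t$)
$V{\left(u,L \right)} = 37 L$ ($V{\left(u,L \right)} = 6^{2} L + L = 36 L + L = 37 L$)
$l{\left(y \right)} = - 2 y^{2}$ ($l{\left(y \right)} = \left(y + y\right) \left(y - 2 y\right) = 2 y \left(- y\right) = - 2 y^{2}$)
$l{\left(V{\left(6,3 \right)} \right)} 41 - 133 = - 2 \left(37 \cdot 3\right)^{2} \cdot 41 - 133 = - 2 \cdot 111^{2} \cdot 41 - 133 = \left(-2\right) 12321 \cdot 41 - 133 = \left(-24642\right) 41 - 133 = -1010322 - 133 = -1010455$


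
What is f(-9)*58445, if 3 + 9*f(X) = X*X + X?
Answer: 1344235/3 ≈ 4.4808e+5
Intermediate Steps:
f(X) = -⅓ + X/9 + X²/9 (f(X) = -⅓ + (X*X + X)/9 = -⅓ + (X² + X)/9 = -⅓ + (X + X²)/9 = -⅓ + (X/9 + X²/9) = -⅓ + X/9 + X²/9)
f(-9)*58445 = (-⅓ + (⅑)*(-9) + (⅑)*(-9)²)*58445 = (-⅓ - 1 + (⅑)*81)*58445 = (-⅓ - 1 + 9)*58445 = (23/3)*58445 = 1344235/3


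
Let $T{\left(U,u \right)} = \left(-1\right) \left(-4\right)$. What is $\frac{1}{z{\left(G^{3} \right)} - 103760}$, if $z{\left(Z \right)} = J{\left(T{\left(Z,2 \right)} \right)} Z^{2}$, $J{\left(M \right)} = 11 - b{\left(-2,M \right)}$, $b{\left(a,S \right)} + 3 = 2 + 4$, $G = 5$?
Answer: $\frac{1}{21240} \approx 4.7081 \cdot 10^{-5}$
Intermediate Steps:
$b{\left(a,S \right)} = 3$ ($b{\left(a,S \right)} = -3 + \left(2 + 4\right) = -3 + 6 = 3$)
$T{\left(U,u \right)} = 4$
$J{\left(M \right)} = 8$ ($J{\left(M \right)} = 11 - 3 = 8$)
$z{\left(Z \right)} = 8 Z^{2}$
$\frac{1}{z{\left(G^{3} \right)} - 103760} = \frac{1}{8 \left(5^{3}\right)^{2} - 103760} = \frac{1}{8 \cdot 125^{2} - 103760} = \frac{1}{8 \cdot 15625 - 103760} = \frac{1}{125000 - 103760} = \frac{1}{21240}$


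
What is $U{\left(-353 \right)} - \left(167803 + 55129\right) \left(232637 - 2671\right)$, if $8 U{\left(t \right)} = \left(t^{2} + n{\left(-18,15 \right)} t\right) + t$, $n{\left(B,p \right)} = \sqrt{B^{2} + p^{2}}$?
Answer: $-51266764780 - \frac{1059 \sqrt{61}}{8} \approx -5.1267 \cdot 10^{10}$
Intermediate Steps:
$U{\left(t \right)} = \frac{t}{8} + \frac{t^{2}}{8} + \frac{3 t \sqrt{61}}{8}$ ($U{\left(t \right)} = \frac{\left(t^{2} + \sqrt{\left(-18\right)^{2} + 15^{2}} t\right) + t}{8} = \frac{\left(t^{2} + \sqrt{324 + 225} t\right) + t}{8} = \frac{\left(t^{2} + \sqrt{549} t\right) + t}{8} = \frac{\left(t^{2} + 3 \sqrt{61} t\right) + t}{8} = \frac{\left(t^{2} + 3 t \sqrt{61}\right) + t}{8} = \frac{t + t^{2} + 3 t \sqrt{61}}{8} = \frac{t}{8} + \frac{t^{2}}{8} + \frac{3 t \sqrt{61}}{8}$)
$U{\left(-353 \right)} - \left(167803 + 55129\right) \left(232637 - 2671\right) = \frac{1}{8} \left(-353\right) \left(1 - 353 + 3 \sqrt{61}\right) - \left(167803 + 55129\right) \left(232637 - 2671\right) = \frac{1}{8} \left(-353\right) \left(-352 + 3 \sqrt{61}\right) - 222932 \cdot 229966 = \left(15532 - \frac{1059 \sqrt{61}}{8}\right) - 51266780312 = -51266764780 - \frac{1059 \sqrt{61}}{8}$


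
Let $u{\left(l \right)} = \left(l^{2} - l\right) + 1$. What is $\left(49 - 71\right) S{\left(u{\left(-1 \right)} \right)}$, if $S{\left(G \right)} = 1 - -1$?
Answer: $-44$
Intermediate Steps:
$u{\left(l \right)} = 1 + l^{2} - l$
$S{\left(G \right)} = 2$ ($S{\left(G \right)} = 1 + 1 = 2$)
$\left(49 - 71\right) S{\left(u{\left(-1 \right)} \right)} = \left(49 - 71\right) 2 = \left(-22\right) 2 = -44$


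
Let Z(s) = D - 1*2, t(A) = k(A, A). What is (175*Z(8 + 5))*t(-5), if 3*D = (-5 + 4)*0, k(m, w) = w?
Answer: 1750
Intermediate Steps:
t(A) = A
D = 0 (D = ((-5 + 4)*0)/3 = (-1*0)/3 = (1/3)*0 = 0)
Z(s) = -2 (Z(s) = 0 - 1*2 = 0 - 2 = -2)
(175*Z(8 + 5))*t(-5) = (175*(-2))*(-5) = -350*(-5) = 1750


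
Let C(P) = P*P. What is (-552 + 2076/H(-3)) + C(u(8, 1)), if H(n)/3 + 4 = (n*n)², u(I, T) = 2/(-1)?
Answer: -41504/77 ≈ -539.01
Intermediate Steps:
u(I, T) = -2 (u(I, T) = 2*(-1) = -2)
C(P) = P²
H(n) = -12 + 3*n⁴ (H(n) = -12 + 3*(n*n)² = -12 + 3*(n²)² = -12 + 3*n⁴)
(-552 + 2076/H(-3)) + C(u(8, 1)) = (-552 + 2076/(-12 + 3*(-3)⁴)) + (-2)² = (-552 + 2076/(-12 + 3*81)) + 4 = (-552 + 2076/(-12 + 243)) + 4 = (-552 + 2076/231) + 4 = (-552 + 2076*(1/231)) + 4 = (-552 + 692/77) + 4 = -41812/77 + 4 = -41504/77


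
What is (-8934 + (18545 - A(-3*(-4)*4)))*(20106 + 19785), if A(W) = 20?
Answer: 382594581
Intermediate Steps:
(-8934 + (18545 - A(-3*(-4)*4)))*(20106 + 19785) = (-8934 + (18545 - 1*20))*(20106 + 19785) = (-8934 + (18545 - 20))*39891 = (-8934 + 18525)*39891 = 9591*39891 = 382594581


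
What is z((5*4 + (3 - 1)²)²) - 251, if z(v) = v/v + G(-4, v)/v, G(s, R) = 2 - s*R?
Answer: -70847/288 ≈ -246.00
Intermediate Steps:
G(s, R) = 2 - R*s
z(v) = 1 + (2 + 4*v)/v (z(v) = v/v + (2 - 1*v*(-4))/v = 1 + (2 + 4*v)/v)
z((5*4 + (3 - 1)²)²) - 251 = (5 + 2/((5*4 + (3 - 1)²)²)) - 251 = (5 + 2/((20 + 2²)²)) - 251 = (5 + 2/((20 + 4)²)) - 251 = (5 + 2/(24²)) - 251 = (5 + 2/576) - 251 = (5 + 2*(1/576)) - 251 = (5 + 1/288) - 251 = 1441/288 - 251 = -70847/288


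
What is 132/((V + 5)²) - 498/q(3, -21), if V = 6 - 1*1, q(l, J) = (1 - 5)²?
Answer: -5961/200 ≈ -29.805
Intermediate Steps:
q(l, J) = 16 (q(l, J) = (-4)² = 16)
V = 5 (V = 6 - 1 = 5)
132/((V + 5)²) - 498/q(3, -21) = 132/((5 + 5)²) - 498/16 = 132/(10²) - 498*1/16 = 132/100 - 249/8 = 132*(1/100) - 249/8 = 33/25 - 249/8 = -5961/200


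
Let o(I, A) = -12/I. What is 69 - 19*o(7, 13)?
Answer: 711/7 ≈ 101.57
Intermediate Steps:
69 - 19*o(7, 13) = 69 - (-228)/7 = 69 - 19*(-12/7) = 69 + 228/7 = 711/7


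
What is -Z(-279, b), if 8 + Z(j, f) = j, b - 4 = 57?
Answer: 287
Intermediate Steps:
b = 61 (b = 4 + 57 = 61)
Z(j, f) = -8 + j
-Z(-279, b) = -(-8 - 279) = -1*(-287) = 287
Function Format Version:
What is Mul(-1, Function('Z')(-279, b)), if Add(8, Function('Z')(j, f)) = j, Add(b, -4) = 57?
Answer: 287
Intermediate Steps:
b = 61 (b = Add(4, 57) = 61)
Function('Z')(j, f) = Add(-8, j)
Mul(-1, Function('Z')(-279, b)) = Mul(-1, Add(-8, -279)) = Mul(-1, -287) = 287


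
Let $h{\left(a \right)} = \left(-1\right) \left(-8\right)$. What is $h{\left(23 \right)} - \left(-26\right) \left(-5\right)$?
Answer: $-122$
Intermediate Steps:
$h{\left(a \right)} = 8$
$h{\left(23 \right)} - \left(-26\right) \left(-5\right) = 8 - \left(-26\right) \left(-5\right) = 8 - 130 = -122$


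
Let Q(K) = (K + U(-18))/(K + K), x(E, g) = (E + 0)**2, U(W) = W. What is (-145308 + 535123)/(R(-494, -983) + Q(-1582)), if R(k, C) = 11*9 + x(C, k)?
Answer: 308343665/764413308 ≈ 0.40337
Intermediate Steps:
x(E, g) = E**2
R(k, C) = 99 + C**2 (R(k, C) = 11*9 + C**2 = 99 + C**2)
Q(K) = (-18 + K)/(2*K) (Q(K) = (K - 18)/(K + K) = (-18 + K)/((2*K)) = (-18 + K)*(1/(2*K)) = (-18 + K)/(2*K))
(-145308 + 535123)/(R(-494, -983) + Q(-1582)) = (-145308 + 535123)/((99 + (-983)**2) + (1/2)*(-18 - 1582)/(-1582)) = 389815/((99 + 966289) + (1/2)*(-1/1582)*(-1600)) = 389815/(966388 + 400/791) = 389815/(764413308/791) = 389815*(791/764413308) = 308343665/764413308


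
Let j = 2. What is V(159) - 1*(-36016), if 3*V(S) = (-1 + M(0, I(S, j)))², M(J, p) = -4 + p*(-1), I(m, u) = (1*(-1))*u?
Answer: 36019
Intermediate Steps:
I(m, u) = -u
M(J, p) = -4 - p
V(S) = 3 (V(S) = (-1 + (-4 - (-1)*2))²/3 = (-1 + (-4 - 1*(-2)))²/3 = (-1 + (-4 + 2))²/3 = (-1 - 2)²/3 = (⅓)*(-3)² = (⅓)*9 = 3)
V(159) - 1*(-36016) = 3 - 1*(-36016) = 3 + 36016 = 36019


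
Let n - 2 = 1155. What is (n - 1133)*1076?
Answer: 25824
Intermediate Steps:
n = 1157 (n = 2 + 1155 = 1157)
(n - 1133)*1076 = (1157 - 1133)*1076 = 24*1076 = 25824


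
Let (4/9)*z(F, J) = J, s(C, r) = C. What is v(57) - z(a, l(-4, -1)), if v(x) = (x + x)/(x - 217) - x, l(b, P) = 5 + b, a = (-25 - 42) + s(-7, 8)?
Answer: -4797/80 ≈ -59.963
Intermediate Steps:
a = -74 (a = (-25 - 42) - 7 = -67 - 7 = -74)
z(F, J) = 9*J/4
v(x) = -x + 2*x/(-217 + x) (v(x) = (2*x)/(-217 + x) - x = 2*x/(-217 + x) - x = -x + 2*x/(-217 + x))
v(57) - z(a, l(-4, -1)) = 57*(219 - 1*57)/(-217 + 57) - 9*(5 - 4)/4 = 57*(219 - 57)/(-160) - 9/4 = 57*(-1/160)*162 - 1*9/4 = -4617/80 - 9/4 = -4797/80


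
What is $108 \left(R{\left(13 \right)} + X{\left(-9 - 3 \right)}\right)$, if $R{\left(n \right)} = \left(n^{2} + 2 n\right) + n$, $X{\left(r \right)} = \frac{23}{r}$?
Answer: $22257$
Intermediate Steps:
$R{\left(n \right)} = n^{2} + 3 n$
$108 \left(R{\left(13 \right)} + X{\left(-9 - 3 \right)}\right) = 108 \left(13 \left(3 + 13\right) + \frac{23}{-9 - 3}\right) = 108 \left(13 \cdot 16 + \frac{23}{-9 - 3}\right) = 108 \left(208 + \frac{23}{-12}\right) = 108 \left(208 + 23 \left(- \frac{1}{12}\right)\right) = 108 \left(208 - \frac{23}{12}\right) = 108 \cdot \frac{2473}{12} = 22257$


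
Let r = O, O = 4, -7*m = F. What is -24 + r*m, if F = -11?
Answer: -124/7 ≈ -17.714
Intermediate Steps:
m = 11/7 (m = -1/7*(-11) = 11/7 ≈ 1.5714)
r = 4
-24 + r*m = -24 + 4*(11/7) = -24 + 44/7 = -124/7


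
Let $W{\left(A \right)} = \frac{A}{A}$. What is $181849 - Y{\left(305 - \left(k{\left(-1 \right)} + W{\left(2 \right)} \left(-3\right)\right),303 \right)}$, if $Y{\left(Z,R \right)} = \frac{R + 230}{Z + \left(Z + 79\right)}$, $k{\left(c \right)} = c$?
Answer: $\frac{3091420}{17} \approx 1.8185 \cdot 10^{5}$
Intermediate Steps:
$W{\left(A \right)} = 1$
$Y{\left(Z,R \right)} = \frac{230 + R}{79 + 2 Z}$ ($Y{\left(Z,R \right)} = \frac{230 + R}{Z + \left(79 + Z\right)} = \frac{230 + R}{79 + 2 Z}$)
$181849 - Y{\left(305 - \left(k{\left(-1 \right)} + W{\left(2 \right)} \left(-3\right)\right),303 \right)} = 181849 - \frac{230 + 303}{79 + 2 \left(305 - \left(-1 + 1 \left(-3\right)\right)\right)} = 181849 - \frac{1}{79 + 2 \left(305 - \left(-1 - 3\right)\right)} 533 = 181849 - \frac{1}{79 + 2 \left(305 - -4\right)} 533 = 181849 - \frac{1}{79 + 2 \left(305 + 4\right)} 533 = 181849 - \frac{1}{79 + 2 \cdot 309} \cdot 533 = 181849 - \frac{1}{79 + 618} \cdot 533 = 181849 - \frac{1}{697} \cdot 533 = 181849 - \frac{13}{17} = \frac{3091420}{17}$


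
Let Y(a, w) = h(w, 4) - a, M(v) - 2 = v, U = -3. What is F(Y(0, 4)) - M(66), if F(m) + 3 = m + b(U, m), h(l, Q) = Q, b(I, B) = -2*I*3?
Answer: -49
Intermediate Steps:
b(I, B) = -6*I
M(v) = 2 + v
Y(a, w) = 4 - a
F(m) = 15 + m (F(m) = -3 + (m - 6*(-3)) = -3 + (m + 18) = -3 + (18 + m) = 15 + m)
F(Y(0, 4)) - M(66) = (15 + (4 - 1*0)) - (2 + 66) = (15 + (4 + 0)) - 1*68 = (15 + 4) - 68 = 19 - 68 = -49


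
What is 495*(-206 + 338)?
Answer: 65340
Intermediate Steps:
495*(-206 + 338) = 495*132 = 65340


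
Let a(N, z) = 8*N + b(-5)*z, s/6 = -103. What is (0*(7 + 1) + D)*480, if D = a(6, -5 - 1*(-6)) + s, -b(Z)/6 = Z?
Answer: -259200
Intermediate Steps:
s = -618 (s = 6*(-103) = -618)
b(Z) = -6*Z
a(N, z) = 8*N + 30*z (a(N, z) = 8*N + (-6*(-5))*z = 8*N + 30*z)
D = -540 (D = (8*6 + 30*(-5 - 1*(-6))) - 618 = (48 + 30*(-5 + 6)) - 618 = (48 + 30*1) - 618 = (48 + 30) - 618 = 78 - 618 = -540)
(0*(7 + 1) + D)*480 = (0*(7 + 1) - 540)*480 = (0*8 - 540)*480 = (0 - 540)*480 = -540*480 = -259200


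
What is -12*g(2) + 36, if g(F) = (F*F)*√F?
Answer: 36 - 48*√2 ≈ -31.882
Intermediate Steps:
g(F) = F^(5/2) (g(F) = F²*√F = F^(5/2))
-12*g(2) + 36 = -48*√2 + 36 = 36 - 48*√2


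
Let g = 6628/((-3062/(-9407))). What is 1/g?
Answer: 1531/31174798 ≈ 4.9110e-5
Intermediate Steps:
g = 31174798/1531 (g = 6628/((-3062*(-1/9407))) = 6628/(3062/9407) = 6628*(9407/3062) = 31174798/1531 ≈ 20362.)
1/g = 1/(31174798/1531) = 1531/31174798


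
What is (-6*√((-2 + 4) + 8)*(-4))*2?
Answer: 48*√10 ≈ 151.79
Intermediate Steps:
(-6*√((-2 + 4) + 8)*(-4))*2 = (-6*√(2 + 8)*(-4))*2 = (-6*√10*(-4))*2 = (24*√10)*2 = 48*√10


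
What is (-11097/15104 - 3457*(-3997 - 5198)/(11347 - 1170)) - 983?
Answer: 328899370727/153713408 ≈ 2139.7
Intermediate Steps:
(-11097/15104 - 3457*(-3997 - 5198)/(11347 - 1170)) - 983 = (-11097*1/15104 - 3457/(10177/(-9195))) - 983 = (-11097/15104 - 3457/(10177*(-1/9195))) - 983 = (-11097/15104 - 3457/(-10177/9195)) - 983 = (-11097/15104 - 3457*(-9195/10177)) - 983 = (-11097/15104 + 31787115/10177) - 983 = 479999650791/153713408 - 983 = 328899370727/153713408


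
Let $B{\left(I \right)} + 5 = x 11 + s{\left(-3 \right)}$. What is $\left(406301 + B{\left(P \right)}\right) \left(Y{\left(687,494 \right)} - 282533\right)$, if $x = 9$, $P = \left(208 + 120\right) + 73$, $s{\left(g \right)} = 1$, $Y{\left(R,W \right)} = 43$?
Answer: $-114802806040$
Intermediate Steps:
$P = 401$ ($P = 328 + 73 = 401$)
$B{\left(I \right)} = 95$ ($B{\left(I \right)} = -5 + \left(9 \cdot 11 + 1\right) = -5 + \left(99 + 1\right) = -5 + 100 = 95$)
$\left(406301 + B{\left(P \right)}\right) \left(Y{\left(687,494 \right)} - 282533\right) = \left(406301 + 95\right) \left(43 - 282533\right) = 406396 \left(-282490\right) = -114802806040$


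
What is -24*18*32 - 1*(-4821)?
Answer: -9003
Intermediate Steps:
-24*18*32 - 1*(-4821) = -432*32 + 4821 = -13824 + 4821 = -9003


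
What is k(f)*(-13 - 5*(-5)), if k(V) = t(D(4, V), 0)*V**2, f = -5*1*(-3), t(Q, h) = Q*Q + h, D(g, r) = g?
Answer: 43200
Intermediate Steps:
t(Q, h) = h + Q**2 (t(Q, h) = Q**2 + h = h + Q**2)
f = 15 (f = -5*(-3) = 15)
k(V) = 16*V**2 (k(V) = (0 + 4**2)*V**2 = (0 + 16)*V**2 = 16*V**2)
k(f)*(-13 - 5*(-5)) = (16*15**2)*(-13 - 5*(-5)) = (16*225)*(-13 + 25) = 3600*12 = 43200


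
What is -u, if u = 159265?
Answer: -159265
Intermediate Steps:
-u = -1*159265 = -159265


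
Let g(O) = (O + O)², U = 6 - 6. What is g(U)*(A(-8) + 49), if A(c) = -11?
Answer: 0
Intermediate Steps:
U = 0
g(O) = 4*O² (g(O) = (2*O)² = 4*O²)
g(U)*(A(-8) + 49) = (4*0²)*(-11 + 49) = (4*0)*38 = 0*38 = 0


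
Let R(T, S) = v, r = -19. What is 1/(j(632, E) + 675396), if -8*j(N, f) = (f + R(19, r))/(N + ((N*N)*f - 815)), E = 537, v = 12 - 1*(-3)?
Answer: 71496835/48288676371637 ≈ 1.4806e-6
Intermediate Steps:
v = 15 (v = 12 + 3 = 15)
R(T, S) = 15
j(N, f) = -(15 + f)/(8*(-815 + N + f*N²)) (j(N, f) = -(f + 15)/(8*(N + ((N*N)*f - 815))) = -(15 + f)/(8*(N + (N²*f - 815))) = -(15 + f)/(8*(N + (f*N² - 815))) = -(15 + f)/(8*(N + (-815 + f*N²))) = -(15 + f)/(8*(-815 + N + f*N²)))
1/(j(632, E) + 675396) = 1/((-15 - 1*537)/(8*(-815 + 632 + 537*632²)) + 675396) = 1/((-15 - 537)/(8*(-815 + 632 + 537*399424)) + 675396) = 1/((⅛)*(-552)/(-815 + 632 + 214490688) + 675396) = 1/((⅛)*(-552)/214490505 + 675396) = 1/((⅛)*(1/214490505)*(-552) + 675396) = 1/(-23/71496835 + 675396) = 1/(48288676371637/71496835) = 71496835/48288676371637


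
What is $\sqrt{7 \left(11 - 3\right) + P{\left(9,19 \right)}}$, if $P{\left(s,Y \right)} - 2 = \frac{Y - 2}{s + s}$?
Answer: $\frac{\sqrt{2122}}{6} \approx 7.6775$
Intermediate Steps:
$P{\left(s,Y \right)} = 2 + \frac{-2 + Y}{2 s}$ ($P{\left(s,Y \right)} = 2 + \frac{Y - 2}{s + s} = 2 + \frac{-2 + Y}{2 s}$)
$\sqrt{7 \left(11 - 3\right) + P{\left(9,19 \right)}} = \sqrt{7 \left(11 - 3\right) + \frac{-2 + 19 + 4 \cdot 9}{2 \cdot 9}} = \sqrt{7 \cdot 8 + \frac{1}{2} \cdot \frac{1}{9} \left(-2 + 19 + 36\right)} = \sqrt{56 + \frac{1}{2} \cdot \frac{1}{9} \cdot 53} = \sqrt{56 + \frac{53}{18}} = \sqrt{\frac{1061}{18}} = \frac{\sqrt{2122}}{6}$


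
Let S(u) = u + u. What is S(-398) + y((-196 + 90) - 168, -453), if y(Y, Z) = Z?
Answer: -1249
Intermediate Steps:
S(u) = 2*u
S(-398) + y((-196 + 90) - 168, -453) = 2*(-398) - 453 = -796 - 453 = -1249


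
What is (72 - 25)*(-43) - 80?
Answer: -2101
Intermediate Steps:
(72 - 25)*(-43) - 80 = 47*(-43) - 80 = -2021 - 80 = -2101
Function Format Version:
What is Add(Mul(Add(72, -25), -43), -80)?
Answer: -2101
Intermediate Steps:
Add(Mul(Add(72, -25), -43), -80) = Add(Mul(47, -43), -80) = Add(-2021, -80) = -2101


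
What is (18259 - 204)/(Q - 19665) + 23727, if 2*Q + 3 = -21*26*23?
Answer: 1231181647/51891 ≈ 23726.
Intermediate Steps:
Q = -12561/2 (Q = -3/2 + (-21*26*23)/2 = -3/2 + (-546*23)/2 = -3/2 + (½)*(-12558) = -3/2 - 6279 = -12561/2 ≈ -6280.5)
(18259 - 204)/(Q - 19665) + 23727 = (18259 - 204)/(-12561/2 - 19665) + 23727 = 18055/(-51891/2) + 23727 = 18055*(-2/51891) + 23727 = -36110/51891 + 23727 = 1231181647/51891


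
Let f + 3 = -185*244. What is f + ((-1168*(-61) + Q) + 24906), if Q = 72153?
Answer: 123164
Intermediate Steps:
f = -45143 (f = -3 - 185*244 = -3 - 45140 = -45143)
f + ((-1168*(-61) + Q) + 24906) = -45143 + ((-1168*(-61) + 72153) + 24906) = -45143 + ((71248 + 72153) + 24906) = -45143 + (143401 + 24906) = -45143 + 168307 = 123164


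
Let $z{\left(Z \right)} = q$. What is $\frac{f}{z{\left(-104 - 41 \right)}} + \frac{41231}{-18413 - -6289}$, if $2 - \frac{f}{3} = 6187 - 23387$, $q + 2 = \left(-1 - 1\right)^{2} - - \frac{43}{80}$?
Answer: $\frac{7149331661}{351596} \approx 20334.0$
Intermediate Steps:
$q = \frac{203}{80}$ ($q = -2 - \left(- \frac{43}{80} - \left(-1 - 1\right)^{2}\right) = -2 + \left(\left(-2\right)^{2} - \left(-43\right) \frac{1}{80}\right) = -2 + \left(4 - - \frac{43}{80}\right) = -2 + \left(4 + \frac{43}{80}\right) = -2 + \frac{363}{80} = \frac{203}{80} \approx 2.5375$)
$z{\left(Z \right)} = \frac{203}{80}$
$f = 51606$ ($f = 6 - 3 \left(6187 - 23387\right) = 6 - -51600 = 6 + 51600 = 51606$)
$\frac{f}{z{\left(-104 - 41 \right)}} + \frac{41231}{-18413 - -6289} = \frac{51606}{\frac{203}{80}} + \frac{41231}{-18413 - -6289} = 51606 \cdot \frac{80}{203} + \frac{41231}{-18413 + 6289} = \frac{4128480}{203} + \frac{41231}{-12124} = \frac{4128480}{203} + 41231 \left(- \frac{1}{12124}\right) = \frac{4128480}{203} - \frac{41231}{12124} = \frac{7149331661}{351596}$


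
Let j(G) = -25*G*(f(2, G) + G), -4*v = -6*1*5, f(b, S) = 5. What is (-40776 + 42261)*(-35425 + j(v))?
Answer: -224346375/4 ≈ -5.6087e+7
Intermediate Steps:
v = 15/2 (v = -(-6*1)*5/4 = -(-3)*5/2 = -1/4*(-30) = 15/2 ≈ 7.5000)
j(G) = -25*G*(5 + G)
(-40776 + 42261)*(-35425 + j(v)) = (-40776 + 42261)*(-35425 - 25*15/2*(5 + 15/2)) = 1485*(-35425 - 25*15/2*25/2) = 1485*(-35425 - 9375/4) = 1485*(-151075/4) = -224346375/4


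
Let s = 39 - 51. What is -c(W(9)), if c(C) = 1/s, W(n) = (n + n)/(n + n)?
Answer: 1/12 ≈ 0.083333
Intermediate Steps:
s = -12
W(n) = 1 (W(n) = (2*n)/((2*n)) = (2*n)*(1/(2*n)) = 1)
c(C) = -1/12 (c(C) = 1/(-12) = -1/12)
-c(W(9)) = -1*(-1/12) = 1/12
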